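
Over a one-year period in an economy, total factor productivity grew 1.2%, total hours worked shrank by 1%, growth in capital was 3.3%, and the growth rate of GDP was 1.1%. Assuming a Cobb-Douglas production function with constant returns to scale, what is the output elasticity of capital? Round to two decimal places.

gY = gA + α·gK + (1−α)·gL, so gY − gA − gL = α(gK − gL).
1.1 − 1.2 + 1 = α × (3.3 − (-1)).
0.9 = 4.3 α, so α = 0.2093.

0.21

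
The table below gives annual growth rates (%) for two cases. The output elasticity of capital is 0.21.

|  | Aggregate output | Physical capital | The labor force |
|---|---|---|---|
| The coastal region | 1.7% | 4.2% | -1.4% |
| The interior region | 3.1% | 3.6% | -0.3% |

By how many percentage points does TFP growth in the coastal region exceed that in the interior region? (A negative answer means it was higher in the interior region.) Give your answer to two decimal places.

-0.66 percentage points

Labor's share = 1 − 0.21 = 0.79.
The coastal region: TFP = 1.7 − 0.882 + 1.106 = 1.924%.
The interior region: TFP = 3.1 − 0.756 + 0.237 = 2.581%.
Difference = 1.924 − (2.581) = -0.657 pp.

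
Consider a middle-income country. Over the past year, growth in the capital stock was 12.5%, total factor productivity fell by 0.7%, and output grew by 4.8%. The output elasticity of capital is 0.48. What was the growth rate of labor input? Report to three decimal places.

Labor's share = 1 − 0.48 = 0.52.
gY = gA + 0.48×12.5 + 0.52×g.
0.52×g = 4.8 + 0.7 − 6 = -0.5.
g = -0.5 / 0.52 = -0.96154%.

-0.962%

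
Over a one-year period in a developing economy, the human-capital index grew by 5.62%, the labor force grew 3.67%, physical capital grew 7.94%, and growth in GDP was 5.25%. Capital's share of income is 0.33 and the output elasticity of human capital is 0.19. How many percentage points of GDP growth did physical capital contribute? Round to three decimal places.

Contribution = share × growth = 0.33 × 7.94 = 2.6202 pp.

2.620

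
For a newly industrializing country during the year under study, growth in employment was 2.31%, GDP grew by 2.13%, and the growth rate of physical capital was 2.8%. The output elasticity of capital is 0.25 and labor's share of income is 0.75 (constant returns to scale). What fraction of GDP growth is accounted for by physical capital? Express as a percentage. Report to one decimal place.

32.9%

Physical capital contributed 0.25 × 2.8 = 0.7 pp.
Share of growth = 0.7 / 2.13 × 100 = 32.864%.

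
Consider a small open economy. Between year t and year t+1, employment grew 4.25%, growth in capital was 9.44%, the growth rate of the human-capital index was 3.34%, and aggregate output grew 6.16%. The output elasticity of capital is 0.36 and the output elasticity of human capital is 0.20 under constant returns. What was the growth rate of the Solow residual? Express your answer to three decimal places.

The Solow residual grew 0.224%.

Labor's share = 1 − 0.36 − 0.2 = 0.44.
Capital: 0.36 × 9.44 = 3.3984 pp.
The human-capital index: 0.2 × 3.34 = 0.668 pp.
Employment: 0.44 × 4.25 = 1.87 pp.
TFP growth = 6.16 − 5.9364 = 0.2236%.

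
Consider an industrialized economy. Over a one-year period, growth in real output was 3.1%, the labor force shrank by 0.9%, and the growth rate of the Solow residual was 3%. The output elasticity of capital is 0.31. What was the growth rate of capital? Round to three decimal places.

Labor's share = 1 − 0.31 = 0.69.
gY = gA + 0.69×(-0.9) + 0.31×g.
0.31×g = 3.1 − 3 + 0.621 = 0.721.
g = 0.721 / 0.31 = 2.32581%.

2.326%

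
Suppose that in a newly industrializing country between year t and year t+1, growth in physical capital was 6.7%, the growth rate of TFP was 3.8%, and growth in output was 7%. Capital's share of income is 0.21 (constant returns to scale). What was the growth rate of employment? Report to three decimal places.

Employment growth was 2.270%.

Labor's share = 1 − 0.21 = 0.79.
gY = gA + 0.21×6.7 + 0.79×g.
0.79×g = 7 − 3.8 − 1.407 = 1.793.
g = 1.793 / 0.79 = 2.26962%.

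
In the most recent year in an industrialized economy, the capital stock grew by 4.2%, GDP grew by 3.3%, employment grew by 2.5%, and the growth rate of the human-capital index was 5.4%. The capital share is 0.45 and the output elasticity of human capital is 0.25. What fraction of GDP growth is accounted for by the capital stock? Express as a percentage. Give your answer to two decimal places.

The capital stock contributed 0.45 × 4.2 = 1.89 pp.
Share of growth = 1.89 / 3.3 × 100 = 57.2727%.

57.27%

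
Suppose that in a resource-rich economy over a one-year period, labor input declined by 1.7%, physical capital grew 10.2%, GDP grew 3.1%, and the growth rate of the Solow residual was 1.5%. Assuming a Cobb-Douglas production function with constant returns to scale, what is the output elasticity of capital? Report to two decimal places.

0.28

gY = gA + α·gK + (1−α)·gL, so gY − gA − gL = α(gK − gL).
3.1 − 1.5 + 1.7 = α × (10.2 − (-1.7)).
3.3 = 11.9 α, so α = 0.2773.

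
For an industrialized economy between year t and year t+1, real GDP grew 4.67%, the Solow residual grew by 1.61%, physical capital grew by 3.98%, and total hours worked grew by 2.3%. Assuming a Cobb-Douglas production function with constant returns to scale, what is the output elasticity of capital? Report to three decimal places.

gY = gA + α·gK + (1−α)·gL, so gY − gA − gL = α(gK − gL).
4.67 − 1.61 − 2.3 = α × (3.98 − 2.3).
0.76 = 1.68 α, so α = 0.45238.

The output elasticity of capital is 0.452.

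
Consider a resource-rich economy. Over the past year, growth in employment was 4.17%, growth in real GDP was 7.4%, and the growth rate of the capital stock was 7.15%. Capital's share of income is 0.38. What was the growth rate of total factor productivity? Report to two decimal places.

Labor's share = 1 − 0.38 = 0.62.
The capital stock: 0.38 × 7.15 = 2.717 pp.
Employment: 0.62 × 4.17 = 2.5854 pp.
TFP growth = 7.4 − 5.3024 = 2.0976%.

2.10%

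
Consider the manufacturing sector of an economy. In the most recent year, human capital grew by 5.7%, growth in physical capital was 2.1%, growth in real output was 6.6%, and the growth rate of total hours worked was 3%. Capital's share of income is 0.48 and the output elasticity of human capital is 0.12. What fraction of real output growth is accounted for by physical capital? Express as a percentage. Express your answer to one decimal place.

Physical capital contributed 0.48 × 2.1 = 1.008 pp.
Share of growth = 1.008 / 6.6 × 100 = 15.273%.

Physical capital accounted for 15.3% of growth.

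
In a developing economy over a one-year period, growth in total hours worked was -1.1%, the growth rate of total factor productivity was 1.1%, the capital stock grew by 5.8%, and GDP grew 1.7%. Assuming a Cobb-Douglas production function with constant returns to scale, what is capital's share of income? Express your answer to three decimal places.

gY = gA + α·gK + (1−α)·gL, so gY − gA − gL = α(gK − gL).
1.7 − 1.1 + 1.1 = α × (5.8 − (-1.1)).
1.7 = 6.9 α, so α = 0.24638.

Capital's share of income is 0.246.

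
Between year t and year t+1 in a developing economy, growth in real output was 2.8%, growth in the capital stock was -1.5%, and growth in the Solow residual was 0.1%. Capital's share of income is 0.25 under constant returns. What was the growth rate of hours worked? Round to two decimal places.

4.10%

Labor's share = 1 − 0.25 = 0.75.
gY = gA + 0.25×(-1.5) + 0.75×g.
0.75×g = 2.8 − 0.1 + 0.375 = 3.075.
g = 3.075 / 0.75 = 4.1%.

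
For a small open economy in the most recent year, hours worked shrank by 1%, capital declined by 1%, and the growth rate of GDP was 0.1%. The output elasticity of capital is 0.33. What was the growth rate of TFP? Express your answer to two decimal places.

1.10%

Labor's share = 1 − 0.33 = 0.67.
Capital: 0.33 × (-1) = -0.33 pp.
Hours worked: 0.67 × (-1) = -0.67 pp.
TFP growth = 0.1 + 1 = 1.1%.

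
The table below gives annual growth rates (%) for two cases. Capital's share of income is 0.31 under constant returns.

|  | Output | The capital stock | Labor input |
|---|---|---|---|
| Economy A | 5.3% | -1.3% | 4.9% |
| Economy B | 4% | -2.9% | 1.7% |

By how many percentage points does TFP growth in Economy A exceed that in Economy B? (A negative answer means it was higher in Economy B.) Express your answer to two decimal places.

-1.40 percentage points

Labor's share = 1 − 0.31 = 0.69.
Economy A: TFP = 5.3 + 0.403 − 3.381 = 2.322%.
Economy B: TFP = 4 + 0.899 − 1.173 = 3.726%.
Difference = 2.322 − (3.726) = -1.404 pp.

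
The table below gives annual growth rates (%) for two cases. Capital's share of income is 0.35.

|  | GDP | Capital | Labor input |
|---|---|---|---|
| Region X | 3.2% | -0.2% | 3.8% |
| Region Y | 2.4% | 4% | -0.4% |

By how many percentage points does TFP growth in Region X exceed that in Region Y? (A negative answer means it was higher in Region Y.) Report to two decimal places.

Labor's share = 1 − 0.35 = 0.65.
Region X: TFP = 3.2 + 0.07 − 2.47 = 0.8%.
Region Y: TFP = 2.4 − 1.4 + 0.26 = 1.26%.
Difference = 0.8 − (1.26) = -0.46 pp.

-0.46 percentage points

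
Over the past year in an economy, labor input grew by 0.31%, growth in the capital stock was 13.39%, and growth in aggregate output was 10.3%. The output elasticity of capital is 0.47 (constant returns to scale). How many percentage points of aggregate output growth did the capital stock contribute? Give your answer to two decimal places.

6.29

Contribution = share × growth = 0.47 × 13.39 = 6.2933 pp.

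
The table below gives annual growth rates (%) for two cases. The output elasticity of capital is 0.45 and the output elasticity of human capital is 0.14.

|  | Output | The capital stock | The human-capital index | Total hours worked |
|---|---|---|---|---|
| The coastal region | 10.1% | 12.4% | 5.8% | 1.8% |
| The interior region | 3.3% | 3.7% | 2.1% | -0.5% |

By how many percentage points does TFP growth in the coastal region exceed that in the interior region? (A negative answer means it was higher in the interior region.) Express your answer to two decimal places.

1.42 percentage points

Labor's share = 1 − 0.45 − 0.14 = 0.41.
The coastal region: TFP = 10.1 − 5.58 − 0.812 − 0.738 = 2.97%.
The interior region: TFP = 3.3 − 1.665 − 0.294 + 0.205 = 1.546%.
Difference = 2.97 − (1.546) = 1.424 pp.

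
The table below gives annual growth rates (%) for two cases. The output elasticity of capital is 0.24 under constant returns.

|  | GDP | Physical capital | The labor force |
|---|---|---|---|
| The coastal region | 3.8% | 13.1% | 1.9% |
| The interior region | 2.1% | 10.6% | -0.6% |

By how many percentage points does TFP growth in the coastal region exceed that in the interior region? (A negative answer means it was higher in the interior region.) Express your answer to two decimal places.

Labor's share = 1 − 0.24 = 0.76.
The coastal region: TFP = 3.8 − 3.144 − 1.444 = -0.788%.
The interior region: TFP = 2.1 − 2.544 + 0.456 = 0.012%.
Difference = -0.788 − (0.012) = -0.8 pp.

-0.80 percentage points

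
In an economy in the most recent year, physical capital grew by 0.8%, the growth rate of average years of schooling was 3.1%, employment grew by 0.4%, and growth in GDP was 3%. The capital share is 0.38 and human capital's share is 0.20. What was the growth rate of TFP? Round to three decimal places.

1.908%

Labor's share = 1 − 0.38 − 0.2 = 0.42.
Physical capital: 0.38 × 0.8 = 0.304 pp.
Average years of schooling: 0.2 × 3.1 = 0.62 pp.
Employment: 0.42 × 0.4 = 0.168 pp.
TFP growth = 3 − 1.092 = 1.908%.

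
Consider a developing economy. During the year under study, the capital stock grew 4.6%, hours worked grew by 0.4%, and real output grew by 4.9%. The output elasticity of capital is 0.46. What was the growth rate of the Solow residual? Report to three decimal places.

Labor's share = 1 − 0.46 = 0.54.
The capital stock: 0.46 × 4.6 = 2.116 pp.
Hours worked: 0.54 × 0.4 = 0.216 pp.
TFP growth = 4.9 − 2.332 = 2.568%.

2.568%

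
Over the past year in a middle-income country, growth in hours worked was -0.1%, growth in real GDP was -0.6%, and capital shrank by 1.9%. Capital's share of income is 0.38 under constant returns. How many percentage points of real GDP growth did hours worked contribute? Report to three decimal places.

Labor's share = 1 − 0.38 = 0.62.
Contribution = share × growth = 0.62 × (-0.1) = -0.062 pp.

-0.062 percentage points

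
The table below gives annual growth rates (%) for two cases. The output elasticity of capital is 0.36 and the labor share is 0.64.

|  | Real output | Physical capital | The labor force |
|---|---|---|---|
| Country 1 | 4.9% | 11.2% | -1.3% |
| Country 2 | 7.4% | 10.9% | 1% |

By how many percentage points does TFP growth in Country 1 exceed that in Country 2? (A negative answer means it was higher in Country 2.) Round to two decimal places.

Labor's share = 1 − 0.36 = 0.64.
Country 1: TFP = 4.9 − 4.032 + 0.832 = 1.7%.
Country 2: TFP = 7.4 − 3.924 − 0.64 = 2.836%.
Difference = 1.7 − (2.836) = -1.136 pp.

-1.14 percentage points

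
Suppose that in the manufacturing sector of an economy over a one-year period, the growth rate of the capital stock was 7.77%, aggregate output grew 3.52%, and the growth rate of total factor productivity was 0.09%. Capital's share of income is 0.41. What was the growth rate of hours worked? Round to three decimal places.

Labor's share = 1 − 0.41 = 0.59.
gY = gA + 0.41×7.77 + 0.59×g.
0.59×g = 3.52 − 0.09 − 3.1857 = 0.2443.
g = 0.2443 / 0.59 = 0.41407%.

0.414%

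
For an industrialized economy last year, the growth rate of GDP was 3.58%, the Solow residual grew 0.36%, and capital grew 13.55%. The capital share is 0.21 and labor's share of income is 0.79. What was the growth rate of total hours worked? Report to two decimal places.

Labor's share = 1 − 0.21 = 0.79.
gY = gA + 0.21×13.55 + 0.79×g.
0.79×g = 3.58 − 0.36 − 2.8455 = 0.3745.
g = 0.3745 / 0.79 = 0.4741%.

0.47%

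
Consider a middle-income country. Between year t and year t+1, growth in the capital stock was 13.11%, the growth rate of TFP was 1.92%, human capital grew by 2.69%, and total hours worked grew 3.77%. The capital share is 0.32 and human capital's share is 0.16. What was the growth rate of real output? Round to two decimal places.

Labor's share = 1 − 0.32 − 0.16 = 0.52.
The capital stock: 0.32 × 13.11 = 4.1952 pp.
Human capital: 0.16 × 2.69 = 0.4304 pp.
Total hours worked: 0.52 × 3.77 = 1.9604 pp.
Output growth = 1.92 + 6.586 = 8.506%.

8.51%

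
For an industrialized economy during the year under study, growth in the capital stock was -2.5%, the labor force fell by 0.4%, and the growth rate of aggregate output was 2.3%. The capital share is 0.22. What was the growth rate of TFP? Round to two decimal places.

TFP grew 3.16%.

Labor's share = 1 − 0.22 = 0.78.
The capital stock: 0.22 × (-2.5) = -0.55 pp.
The labor force: 0.78 × (-0.4) = -0.312 pp.
TFP growth = 2.3 + 0.862 = 3.162%.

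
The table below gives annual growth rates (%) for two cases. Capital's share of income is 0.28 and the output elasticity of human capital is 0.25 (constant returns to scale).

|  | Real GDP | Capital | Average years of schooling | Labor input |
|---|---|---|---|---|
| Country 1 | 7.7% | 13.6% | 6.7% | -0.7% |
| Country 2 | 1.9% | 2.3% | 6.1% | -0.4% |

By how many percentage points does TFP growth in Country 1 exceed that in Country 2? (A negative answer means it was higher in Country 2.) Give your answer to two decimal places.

Labor's share = 1 − 0.28 − 0.25 = 0.47.
Country 1: TFP = 7.7 − 3.808 − 1.675 + 0.329 = 2.546%.
Country 2: TFP = 1.9 − 0.644 − 1.525 + 0.188 = -0.081%.
Difference = 2.546 − (-0.081) = 2.627 pp.

2.63 percentage points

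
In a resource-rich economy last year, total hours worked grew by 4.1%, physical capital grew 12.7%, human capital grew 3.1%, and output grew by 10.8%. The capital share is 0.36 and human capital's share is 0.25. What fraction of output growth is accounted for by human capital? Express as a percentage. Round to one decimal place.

7.2%

Human capital contributed 0.25 × 3.1 = 0.775 pp.
Share of growth = 0.775 / 10.8 × 100 = 7.176%.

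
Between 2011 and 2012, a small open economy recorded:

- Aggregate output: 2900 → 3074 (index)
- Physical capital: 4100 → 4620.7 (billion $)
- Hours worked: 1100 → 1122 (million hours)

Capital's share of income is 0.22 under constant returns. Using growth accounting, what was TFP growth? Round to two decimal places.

1.65%

Aggregate output growth = (3074 − 2900) / 2900 = 6%.
Physical capital growth = (4620.7 − 4100) / 4100 = 12.7%.
Hours worked growth = (1122 − 1100) / 1100 = 2%.
Labor's share = 1 − 0.22 = 0.78.
Physical capital: 0.22 × 12.7 = 2.794 pp.
Hours worked: 0.78 × 2 = 1.56 pp.
TFP growth = 6 − 4.354 = 1.646%.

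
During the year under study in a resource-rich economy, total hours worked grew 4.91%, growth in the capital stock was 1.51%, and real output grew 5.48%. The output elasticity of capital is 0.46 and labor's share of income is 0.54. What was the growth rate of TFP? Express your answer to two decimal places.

Labor's share = 1 − 0.46 = 0.54.
The capital stock: 0.46 × 1.51 = 0.6946 pp.
Total hours worked: 0.54 × 4.91 = 2.6514 pp.
TFP growth = 5.48 − 3.346 = 2.134%.

TFP growth was 2.13%.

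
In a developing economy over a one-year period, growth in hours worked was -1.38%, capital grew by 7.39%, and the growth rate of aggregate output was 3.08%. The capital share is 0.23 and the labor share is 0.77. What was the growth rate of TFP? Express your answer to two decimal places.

Labor's share = 1 − 0.23 = 0.77.
Capital: 0.23 × 7.39 = 1.6997 pp.
Hours worked: 0.77 × (-1.38) = -1.0626 pp.
TFP growth = 3.08 − 0.6371 = 2.4429%.

2.44%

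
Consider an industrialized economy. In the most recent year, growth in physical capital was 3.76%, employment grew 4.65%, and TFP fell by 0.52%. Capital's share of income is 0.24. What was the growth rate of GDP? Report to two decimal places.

3.92%

Labor's share = 1 − 0.24 = 0.76.
Physical capital: 0.24 × 3.76 = 0.9024 pp.
Employment: 0.76 × 4.65 = 3.534 pp.
Output growth = -0.52 + 4.4364 = 3.9164%.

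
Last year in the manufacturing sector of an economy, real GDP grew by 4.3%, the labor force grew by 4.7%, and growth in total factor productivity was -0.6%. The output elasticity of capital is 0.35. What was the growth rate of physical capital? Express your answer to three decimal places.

Labor's share = 1 − 0.35 = 0.65.
gY = gA + 0.65×4.7 + 0.35×g.
0.35×g = 4.3 + 0.6 − 3.055 = 1.845.
g = 1.845 / 0.35 = 5.27143%.

5.271%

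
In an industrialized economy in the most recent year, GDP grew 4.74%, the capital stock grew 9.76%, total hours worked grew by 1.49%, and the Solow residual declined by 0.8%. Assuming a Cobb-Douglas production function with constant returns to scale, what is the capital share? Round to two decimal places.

gY = gA + α·gK + (1−α)·gL, so gY − gA − gL = α(gK − gL).
4.74 + 0.8 − 1.49 = α × (9.76 − 1.49).
4.05 = 8.27 α, so α = 0.4897.

The capital share is 0.49.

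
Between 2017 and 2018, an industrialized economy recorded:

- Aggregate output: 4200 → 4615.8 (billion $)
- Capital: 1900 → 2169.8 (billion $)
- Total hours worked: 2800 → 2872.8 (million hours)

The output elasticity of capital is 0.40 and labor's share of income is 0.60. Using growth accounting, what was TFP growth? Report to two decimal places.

2.66%

Aggregate output growth = (4615.8 − 4200) / 4200 = 9.9%.
Capital growth = (2169.8 − 1900) / 1900 = 14.2%.
Total hours worked growth = (2872.8 − 2800) / 2800 = 2.6%.
Labor's share = 1 − 0.4 = 0.6.
Capital: 0.4 × 14.2 = 5.68 pp.
Total hours worked: 0.6 × 2.6 = 1.56 pp.
TFP growth = 9.9 − 7.24 = 2.66%.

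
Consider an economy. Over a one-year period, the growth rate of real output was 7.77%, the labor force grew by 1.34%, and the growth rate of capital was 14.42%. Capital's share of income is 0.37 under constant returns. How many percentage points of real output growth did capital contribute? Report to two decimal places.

5.34 pp

Contribution = share × growth = 0.37 × 14.42 = 5.3354 pp.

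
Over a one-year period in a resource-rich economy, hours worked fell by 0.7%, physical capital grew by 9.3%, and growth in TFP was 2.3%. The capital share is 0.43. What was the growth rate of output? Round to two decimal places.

Labor's share = 1 − 0.43 = 0.57.
Physical capital: 0.43 × 9.3 = 3.999 pp.
Hours worked: 0.57 × (-0.7) = -0.399 pp.
Output growth = 2.3 + 3.6 = 5.9%.

5.90%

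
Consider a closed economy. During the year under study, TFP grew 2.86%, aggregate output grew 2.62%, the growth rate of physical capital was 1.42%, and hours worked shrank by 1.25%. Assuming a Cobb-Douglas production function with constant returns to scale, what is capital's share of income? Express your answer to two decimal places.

α = 0.38

gY = gA + α·gK + (1−α)·gL, so gY − gA − gL = α(gK − gL).
2.62 − 2.86 + 1.25 = α × (1.42 − (-1.25)).
1.01 = 2.67 α, so α = 0.3783.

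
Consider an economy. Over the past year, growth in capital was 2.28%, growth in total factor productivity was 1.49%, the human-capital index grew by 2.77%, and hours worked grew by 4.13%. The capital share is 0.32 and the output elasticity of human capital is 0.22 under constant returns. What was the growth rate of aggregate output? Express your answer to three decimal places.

Labor's share = 1 − 0.32 − 0.22 = 0.46.
Capital: 0.32 × 2.28 = 0.7296 pp.
The human-capital index: 0.22 × 2.77 = 0.6094 pp.
Hours worked: 0.46 × 4.13 = 1.8998 pp.
Output growth = 1.49 + 3.2388 = 4.7288%.

4.729%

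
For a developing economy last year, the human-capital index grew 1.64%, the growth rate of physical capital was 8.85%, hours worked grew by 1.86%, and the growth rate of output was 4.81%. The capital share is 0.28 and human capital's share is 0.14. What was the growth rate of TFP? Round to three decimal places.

TFP growth was 1.024%.

Labor's share = 1 − 0.28 − 0.14 = 0.58.
Physical capital: 0.28 × 8.85 = 2.478 pp.
The human-capital index: 0.14 × 1.64 = 0.2296 pp.
Hours worked: 0.58 × 1.86 = 1.0788 pp.
TFP growth = 4.81 − 3.7864 = 1.0236%.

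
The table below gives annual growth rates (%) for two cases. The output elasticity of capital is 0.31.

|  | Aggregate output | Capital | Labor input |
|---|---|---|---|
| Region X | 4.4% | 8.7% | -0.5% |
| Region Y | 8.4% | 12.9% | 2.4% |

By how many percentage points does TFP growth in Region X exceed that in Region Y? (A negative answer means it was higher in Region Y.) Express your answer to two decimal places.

-0.70 percentage points

Labor's share = 1 − 0.31 = 0.69.
Region X: TFP = 4.4 − 2.697 + 0.345 = 2.048%.
Region Y: TFP = 8.4 − 3.999 − 1.656 = 2.745%.
Difference = 2.048 − (2.745) = -0.697 pp.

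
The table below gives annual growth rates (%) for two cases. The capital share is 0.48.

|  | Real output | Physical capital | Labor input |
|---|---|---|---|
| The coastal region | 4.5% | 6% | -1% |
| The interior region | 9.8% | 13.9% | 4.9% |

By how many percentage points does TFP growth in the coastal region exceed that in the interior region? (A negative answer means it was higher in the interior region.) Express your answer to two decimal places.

1.56 percentage points

Labor's share = 1 − 0.48 = 0.52.
The coastal region: TFP = 4.5 − 2.88 + 0.52 = 2.14%.
The interior region: TFP = 9.8 − 6.672 − 2.548 = 0.58%.
Difference = 2.14 − (0.58) = 1.56 pp.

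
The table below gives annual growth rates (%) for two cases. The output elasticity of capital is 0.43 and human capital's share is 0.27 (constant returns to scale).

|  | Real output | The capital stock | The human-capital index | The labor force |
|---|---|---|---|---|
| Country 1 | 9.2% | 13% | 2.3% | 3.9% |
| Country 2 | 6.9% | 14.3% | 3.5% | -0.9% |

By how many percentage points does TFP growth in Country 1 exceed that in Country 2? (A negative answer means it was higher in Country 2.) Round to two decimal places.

1.74 percentage points

Labor's share = 1 − 0.43 − 0.27 = 0.3.
Country 1: TFP = 9.2 − 5.59 − 0.621 − 1.17 = 1.819%.
Country 2: TFP = 6.9 − 6.149 − 0.945 + 0.27 = 0.076%.
Difference = 1.819 − (0.076) = 1.743 pp.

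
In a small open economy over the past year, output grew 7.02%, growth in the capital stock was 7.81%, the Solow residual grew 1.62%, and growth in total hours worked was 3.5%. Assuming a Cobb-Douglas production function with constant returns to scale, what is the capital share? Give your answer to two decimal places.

gY = gA + α·gK + (1−α)·gL, so gY − gA − gL = α(gK − gL).
7.02 − 1.62 − 3.5 = α × (7.81 − 3.5).
1.9 = 4.31 α, so α = 0.4408.

α = 0.44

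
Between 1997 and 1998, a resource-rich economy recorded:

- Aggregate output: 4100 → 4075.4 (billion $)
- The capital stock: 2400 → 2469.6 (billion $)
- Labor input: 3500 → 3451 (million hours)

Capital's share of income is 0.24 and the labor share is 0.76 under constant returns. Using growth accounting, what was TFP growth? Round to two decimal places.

Aggregate output growth = (4075.4 − 4100) / 4100 = -0.6%.
The capital stock growth = (2469.6 − 2400) / 2400 = 2.9%.
Labor input growth = (3451 − 3500) / 3500 = -1.4%.
Labor's share = 1 − 0.24 = 0.76.
The capital stock: 0.24 × 2.9 = 0.696 pp.
Labor input: 0.76 × (-1.4) = -1.064 pp.
TFP growth = -0.6 + 0.368 = -0.232%.

-0.23%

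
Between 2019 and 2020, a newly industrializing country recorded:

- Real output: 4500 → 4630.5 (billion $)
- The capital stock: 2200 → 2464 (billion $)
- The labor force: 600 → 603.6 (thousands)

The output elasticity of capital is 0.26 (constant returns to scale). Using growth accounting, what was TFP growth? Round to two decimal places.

-0.66%

Real output growth = (4630.5 − 4500) / 4500 = 2.9%.
The capital stock growth = (2464 − 2200) / 2200 = 12%.
The labor force growth = (603.6 − 600) / 600 = 0.6%.
Labor's share = 1 − 0.26 = 0.74.
The capital stock: 0.26 × 12 = 3.12 pp.
The labor force: 0.74 × 0.6 = 0.444 pp.
TFP growth = 2.9 − 3.564 = -0.664%.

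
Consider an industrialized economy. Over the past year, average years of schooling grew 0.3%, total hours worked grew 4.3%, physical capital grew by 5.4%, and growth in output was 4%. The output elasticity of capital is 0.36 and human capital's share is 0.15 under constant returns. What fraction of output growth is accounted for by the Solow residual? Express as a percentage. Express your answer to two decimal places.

Labor's share = 1 − 0.36 − 0.15 = 0.49.
Physical capital: 0.36 × 5.4 = 1.944 pp.
Average years of schooling: 0.15 × 0.3 = 0.045 pp.
Total hours worked: 0.49 × 4.3 = 2.107 pp.
TFP growth = 4 − 4.096 = -0.096%.
TFP share of growth = -0.096 / 4 × 100 = -2.4%.

-2.40%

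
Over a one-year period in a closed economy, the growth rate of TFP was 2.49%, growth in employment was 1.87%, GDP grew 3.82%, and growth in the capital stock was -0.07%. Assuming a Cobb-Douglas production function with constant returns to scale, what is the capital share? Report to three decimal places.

gY = gA + α·gK + (1−α)·gL, so gY − gA − gL = α(gK − gL).
3.82 − 2.49 − 1.87 = α × (-0.07 − 1.87).
-0.54 = -1.94 α, so α = 0.27835.

The capital share is 0.278.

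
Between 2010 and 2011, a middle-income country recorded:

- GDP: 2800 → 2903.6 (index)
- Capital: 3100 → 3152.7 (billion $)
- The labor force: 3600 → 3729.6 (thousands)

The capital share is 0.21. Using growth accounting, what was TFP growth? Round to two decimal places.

GDP growth = (2903.6 − 2800) / 2800 = 3.7%.
Capital growth = (3152.7 − 3100) / 3100 = 1.7%.
The labor force growth = (3729.6 − 3600) / 3600 = 3.6%.
Labor's share = 1 − 0.21 = 0.79.
Capital: 0.21 × 1.7 = 0.357 pp.
The labor force: 0.79 × 3.6 = 2.844 pp.
TFP growth = 3.7 − 3.201 = 0.499%.

0.50%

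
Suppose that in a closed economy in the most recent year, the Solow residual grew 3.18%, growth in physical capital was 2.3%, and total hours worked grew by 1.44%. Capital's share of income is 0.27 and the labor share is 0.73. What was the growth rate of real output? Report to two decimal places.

Labor's share = 1 − 0.27 = 0.73.
Physical capital: 0.27 × 2.3 = 0.621 pp.
Total hours worked: 0.73 × 1.44 = 1.0512 pp.
Output growth = 3.18 + 1.6722 = 4.8522%.

4.85%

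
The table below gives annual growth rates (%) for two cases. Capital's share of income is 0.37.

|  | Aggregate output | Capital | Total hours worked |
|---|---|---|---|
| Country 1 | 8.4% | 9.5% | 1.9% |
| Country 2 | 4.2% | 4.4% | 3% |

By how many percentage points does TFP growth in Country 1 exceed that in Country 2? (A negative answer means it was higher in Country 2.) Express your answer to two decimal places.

Labor's share = 1 − 0.37 = 0.63.
Country 1: TFP = 8.4 − 3.515 − 1.197 = 3.688%.
Country 2: TFP = 4.2 − 1.628 − 1.89 = 0.682%.
Difference = 3.688 − (0.682) = 3.006 pp.

3.01 percentage points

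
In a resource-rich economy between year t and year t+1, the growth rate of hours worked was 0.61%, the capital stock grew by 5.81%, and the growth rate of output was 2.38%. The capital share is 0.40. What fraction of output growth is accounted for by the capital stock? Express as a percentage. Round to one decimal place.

The capital stock accounted for 97.6% of growth.

The capital stock contributed 0.4 × 5.81 = 2.324 pp.
Share of growth = 2.324 / 2.38 × 100 = 97.647%.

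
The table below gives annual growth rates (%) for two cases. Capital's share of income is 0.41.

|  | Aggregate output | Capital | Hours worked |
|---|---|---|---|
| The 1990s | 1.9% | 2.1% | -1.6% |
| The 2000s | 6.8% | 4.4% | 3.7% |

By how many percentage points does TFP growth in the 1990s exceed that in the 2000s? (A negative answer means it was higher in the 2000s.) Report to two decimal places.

Labor's share = 1 − 0.41 = 0.59.
The 1990s: TFP = 1.9 − 0.861 + 0.944 = 1.983%.
The 2000s: TFP = 6.8 − 1.804 − 2.183 = 2.813%.
Difference = 1.983 − (2.813) = -0.83 pp.

-0.83 percentage points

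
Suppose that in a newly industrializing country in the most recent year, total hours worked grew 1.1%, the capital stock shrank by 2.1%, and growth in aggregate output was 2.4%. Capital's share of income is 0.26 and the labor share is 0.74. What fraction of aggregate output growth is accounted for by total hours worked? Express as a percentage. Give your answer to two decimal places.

33.92%

Labor's share = 1 − 0.26 = 0.74.
Total hours worked contributed 0.74 × 1.1 = 0.814 pp.
Share of growth = 0.814 / 2.4 × 100 = 33.9167%.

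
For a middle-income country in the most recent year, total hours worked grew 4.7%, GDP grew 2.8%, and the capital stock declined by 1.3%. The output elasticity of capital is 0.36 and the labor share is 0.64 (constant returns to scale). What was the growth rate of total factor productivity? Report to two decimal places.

Labor's share = 1 − 0.36 = 0.64.
The capital stock: 0.36 × (-1.3) = -0.468 pp.
Total hours worked: 0.64 × 4.7 = 3.008 pp.
TFP growth = 2.8 − 2.54 = 0.26%.

0.26%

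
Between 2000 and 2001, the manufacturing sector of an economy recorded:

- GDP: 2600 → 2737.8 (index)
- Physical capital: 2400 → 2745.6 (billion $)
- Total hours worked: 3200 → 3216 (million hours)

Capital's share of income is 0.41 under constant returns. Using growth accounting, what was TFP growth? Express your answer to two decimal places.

GDP growth = (2737.8 − 2600) / 2600 = 5.3%.
Physical capital growth = (2745.6 − 2400) / 2400 = 14.4%.
Total hours worked growth = (3216 − 3200) / 3200 = 0.5%.
Labor's share = 1 − 0.41 = 0.59.
Physical capital: 0.41 × 14.4 = 5.904 pp.
Total hours worked: 0.59 × 0.5 = 0.295 pp.
TFP growth = 5.3 − 6.199 = -0.899%.

-0.90%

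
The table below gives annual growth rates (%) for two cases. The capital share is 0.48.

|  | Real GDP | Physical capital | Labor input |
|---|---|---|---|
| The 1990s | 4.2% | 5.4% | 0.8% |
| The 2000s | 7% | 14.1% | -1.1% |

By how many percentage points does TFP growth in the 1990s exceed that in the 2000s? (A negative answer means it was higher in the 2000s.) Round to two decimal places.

0.39 percentage points

Labor's share = 1 − 0.48 = 0.52.
The 1990s: TFP = 4.2 − 2.592 − 0.416 = 1.192%.
The 2000s: TFP = 7 − 6.768 + 0.572 = 0.804%.
Difference = 1.192 − (0.804) = 0.388 pp.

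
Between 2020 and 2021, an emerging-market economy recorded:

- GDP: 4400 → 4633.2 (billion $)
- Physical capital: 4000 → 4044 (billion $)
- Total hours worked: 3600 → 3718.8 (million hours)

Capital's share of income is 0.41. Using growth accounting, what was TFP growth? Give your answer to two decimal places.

GDP growth = (4633.2 − 4400) / 4400 = 5.3%.
Physical capital growth = (4044 − 4000) / 4000 = 1.1%.
Total hours worked growth = (3718.8 − 3600) / 3600 = 3.3%.
Labor's share = 1 − 0.41 = 0.59.
Physical capital: 0.41 × 1.1 = 0.451 pp.
Total hours worked: 0.59 × 3.3 = 1.947 pp.
TFP growth = 5.3 − 2.398 = 2.902%.

TFP grew 2.90%.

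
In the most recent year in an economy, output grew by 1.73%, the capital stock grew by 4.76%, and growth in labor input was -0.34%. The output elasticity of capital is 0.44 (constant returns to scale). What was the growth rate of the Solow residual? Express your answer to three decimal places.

-0.174%

Labor's share = 1 − 0.44 = 0.56.
The capital stock: 0.44 × 4.76 = 2.0944 pp.
Labor input: 0.56 × (-0.34) = -0.1904 pp.
TFP growth = 1.73 − 1.904 = -0.174%.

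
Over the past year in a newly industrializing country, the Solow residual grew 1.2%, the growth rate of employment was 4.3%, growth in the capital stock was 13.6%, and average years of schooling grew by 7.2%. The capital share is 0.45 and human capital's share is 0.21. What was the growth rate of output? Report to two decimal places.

Labor's share = 1 − 0.45 − 0.21 = 0.34.
The capital stock: 0.45 × 13.6 = 6.12 pp.
Average years of schooling: 0.21 × 7.2 = 1.512 pp.
Employment: 0.34 × 4.3 = 1.462 pp.
Output growth = 1.2 + 9.094 = 10.294%.

Output growth was 10.29%.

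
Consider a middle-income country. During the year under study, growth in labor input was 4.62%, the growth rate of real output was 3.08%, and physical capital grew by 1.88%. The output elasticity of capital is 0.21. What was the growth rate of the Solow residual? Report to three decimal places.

Labor's share = 1 − 0.21 = 0.79.
Physical capital: 0.21 × 1.88 = 0.3948 pp.
Labor input: 0.79 × 4.62 = 3.6498 pp.
TFP growth = 3.08 − 4.0446 = -0.9646%.

-0.965%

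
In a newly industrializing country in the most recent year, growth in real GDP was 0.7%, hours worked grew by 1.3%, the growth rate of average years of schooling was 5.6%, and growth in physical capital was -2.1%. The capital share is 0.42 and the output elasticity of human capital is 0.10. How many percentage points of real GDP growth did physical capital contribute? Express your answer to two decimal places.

-0.88 percentage points

Contribution = share × growth = 0.42 × (-2.1) = -0.882 pp.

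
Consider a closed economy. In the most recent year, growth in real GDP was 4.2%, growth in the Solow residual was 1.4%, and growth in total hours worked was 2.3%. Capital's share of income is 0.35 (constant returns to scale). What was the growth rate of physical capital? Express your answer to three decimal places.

Physical capital grew 3.729%.

Labor's share = 1 − 0.35 = 0.65.
gY = gA + 0.65×2.3 + 0.35×g.
0.35×g = 4.2 − 1.4 − 1.495 = 1.305.
g = 1.305 / 0.35 = 3.72857%.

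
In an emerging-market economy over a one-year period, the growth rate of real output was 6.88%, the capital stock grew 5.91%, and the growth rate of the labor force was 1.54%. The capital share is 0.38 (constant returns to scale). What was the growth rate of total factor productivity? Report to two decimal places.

3.68%

Labor's share = 1 − 0.38 = 0.62.
The capital stock: 0.38 × 5.91 = 2.2458 pp.
The labor force: 0.62 × 1.54 = 0.9548 pp.
TFP growth = 6.88 − 3.2006 = 3.6794%.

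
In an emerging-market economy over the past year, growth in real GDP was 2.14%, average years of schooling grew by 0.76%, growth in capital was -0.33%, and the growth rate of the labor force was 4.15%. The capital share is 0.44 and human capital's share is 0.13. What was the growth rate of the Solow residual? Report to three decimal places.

The Solow residual growth was 0.402%.

Labor's share = 1 − 0.44 − 0.13 = 0.43.
Capital: 0.44 × (-0.33) = -0.1452 pp.
Average years of schooling: 0.13 × 0.76 = 0.0988 pp.
The labor force: 0.43 × 4.15 = 1.7845 pp.
TFP growth = 2.14 − 1.7381 = 0.4019%.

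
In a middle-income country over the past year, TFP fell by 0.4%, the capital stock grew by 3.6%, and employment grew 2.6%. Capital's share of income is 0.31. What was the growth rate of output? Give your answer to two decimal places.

Labor's share = 1 − 0.31 = 0.69.
The capital stock: 0.31 × 3.6 = 1.116 pp.
Employment: 0.69 × 2.6 = 1.794 pp.
Output growth = -0.4 + 2.91 = 2.51%.

2.51%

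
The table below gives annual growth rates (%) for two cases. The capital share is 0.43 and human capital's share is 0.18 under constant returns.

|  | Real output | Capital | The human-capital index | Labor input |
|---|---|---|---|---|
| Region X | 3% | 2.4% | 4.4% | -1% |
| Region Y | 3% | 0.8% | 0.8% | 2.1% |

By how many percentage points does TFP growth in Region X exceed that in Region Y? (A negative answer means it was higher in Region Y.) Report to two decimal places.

-0.13 percentage points

Labor's share = 1 − 0.43 − 0.18 = 0.39.
Region X: TFP = 3 − 1.032 − 0.792 + 0.39 = 1.566%.
Region Y: TFP = 3 − 0.344 − 0.144 − 0.819 = 1.693%.
Difference = 1.566 − (1.693) = -0.127 pp.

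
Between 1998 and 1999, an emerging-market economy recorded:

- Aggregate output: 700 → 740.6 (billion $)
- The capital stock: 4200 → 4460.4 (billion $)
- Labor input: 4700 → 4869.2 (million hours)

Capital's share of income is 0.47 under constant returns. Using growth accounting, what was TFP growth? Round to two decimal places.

0.98%

Aggregate output growth = (740.6 − 700) / 700 = 5.8%.
The capital stock growth = (4460.4 − 4200) / 4200 = 6.2%.
Labor input growth = (4869.2 − 4700) / 4700 = 3.6%.
Labor's share = 1 − 0.47 = 0.53.
The capital stock: 0.47 × 6.2 = 2.914 pp.
Labor input: 0.53 × 3.6 = 1.908 pp.
TFP growth = 5.8 − 4.822 = 0.978%.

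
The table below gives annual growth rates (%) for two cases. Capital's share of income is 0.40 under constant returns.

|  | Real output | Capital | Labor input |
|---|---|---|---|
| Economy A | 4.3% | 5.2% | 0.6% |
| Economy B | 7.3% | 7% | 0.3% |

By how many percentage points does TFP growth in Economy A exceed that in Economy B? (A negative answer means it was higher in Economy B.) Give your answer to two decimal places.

Labor's share = 1 − 0.4 = 0.6.
Economy A: TFP = 4.3 − 2.08 − 0.36 = 1.86%.
Economy B: TFP = 7.3 − 2.8 − 0.18 = 4.32%.
Difference = 1.86 − (4.32) = -2.46 pp.

-2.46 percentage points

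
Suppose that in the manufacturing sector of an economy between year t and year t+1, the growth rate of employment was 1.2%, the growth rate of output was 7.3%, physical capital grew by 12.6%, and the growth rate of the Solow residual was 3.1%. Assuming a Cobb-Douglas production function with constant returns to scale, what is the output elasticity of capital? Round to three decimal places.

gY = gA + α·gK + (1−α)·gL, so gY − gA − gL = α(gK − gL).
7.3 − 3.1 − 1.2 = α × (12.6 − 1.2).
3 = 11.4 α, so α = 0.26316.

0.263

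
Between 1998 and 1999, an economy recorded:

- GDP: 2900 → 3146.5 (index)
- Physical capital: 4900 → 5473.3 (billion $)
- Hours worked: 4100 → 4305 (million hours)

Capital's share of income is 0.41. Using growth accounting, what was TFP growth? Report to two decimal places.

TFP grew 0.75%.

GDP growth = (3146.5 − 2900) / 2900 = 8.5%.
Physical capital growth = (5473.3 − 4900) / 4900 = 11.7%.
Hours worked growth = (4305 − 4100) / 4100 = 5%.
Labor's share = 1 − 0.41 = 0.59.
Physical capital: 0.41 × 11.7 = 4.797 pp.
Hours worked: 0.59 × 5 = 2.95 pp.
TFP growth = 8.5 − 7.747 = 0.753%.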